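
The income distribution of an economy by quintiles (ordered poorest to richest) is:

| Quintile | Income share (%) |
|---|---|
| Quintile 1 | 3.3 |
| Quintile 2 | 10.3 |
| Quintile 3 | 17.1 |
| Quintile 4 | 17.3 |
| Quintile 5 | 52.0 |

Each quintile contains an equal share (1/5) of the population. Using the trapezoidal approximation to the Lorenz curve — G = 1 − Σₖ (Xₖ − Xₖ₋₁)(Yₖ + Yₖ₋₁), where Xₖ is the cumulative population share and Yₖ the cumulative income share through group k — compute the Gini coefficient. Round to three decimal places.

0.418

Cumulative income shares Yₖ: 0.0330, 0.1360, 0.3070, 0.4800, 1.0000
Σ (Xₖ−Xₖ₋₁)(Yₖ+Yₖ₋₁) = (1/5)(0.0330+0.0000) + (1/5)(0.1360+0.0330) + (1/5)(0.3070+0.1360) + (1/5)(0.4800+0.3070) + (1/5)(1.0000+0.4800)
  = 0.0066 + 0.0338 + 0.0886 + 0.1574 + 0.2960 = 0.5824
G = 1 − 0.5824 = 0.4176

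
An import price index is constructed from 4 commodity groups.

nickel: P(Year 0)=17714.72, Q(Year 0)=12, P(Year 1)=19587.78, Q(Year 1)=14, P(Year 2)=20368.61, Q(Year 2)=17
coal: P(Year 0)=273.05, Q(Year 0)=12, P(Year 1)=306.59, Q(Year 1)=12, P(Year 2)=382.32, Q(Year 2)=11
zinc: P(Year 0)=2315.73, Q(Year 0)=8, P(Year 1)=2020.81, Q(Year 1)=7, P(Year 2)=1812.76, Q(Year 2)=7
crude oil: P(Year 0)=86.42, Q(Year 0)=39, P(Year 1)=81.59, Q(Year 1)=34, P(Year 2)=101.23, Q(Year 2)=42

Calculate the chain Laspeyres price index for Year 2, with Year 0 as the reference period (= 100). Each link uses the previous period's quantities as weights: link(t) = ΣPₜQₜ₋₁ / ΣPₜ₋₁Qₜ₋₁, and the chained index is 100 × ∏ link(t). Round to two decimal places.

112.62

Link Year 0→Year 1:
ΣP(Year 1)Q(Year 0) = 19587.78×12 + 306.59×12 + 2020.81×8 + 81.59×39 = 235053.36 + 3679.08 + 16166.48 + 3182.01 = 258080.93
ΣP(Year 0)Q(Year 0) = 17714.72×12 + 273.05×12 + 2315.73×8 + 86.42×39 = 212576.64 + 3276.6 + 18525.84 + 3370.38 = 237749.46
link = 258080.93/237749.46 = 1.085516
Link Year 1→Year 2:
ΣP(Year 2)Q(Year 1) = 20368.61×14 + 382.32×12 + 1812.76×7 + 101.23×34 = 285160.54 + 4587.84 + 12689.32 + 3441.82 = 305879.52
ΣP(Year 1)Q(Year 1) = 19587.78×14 + 306.59×12 + 2020.81×7 + 81.59×34 = 274228.92 + 3679.08 + 14145.67 + 2774.06 = 294827.73
link = 305879.52/294827.73 = 1.037486
Chained index = 100 × 1.085516 × 1.037486 = 112.6208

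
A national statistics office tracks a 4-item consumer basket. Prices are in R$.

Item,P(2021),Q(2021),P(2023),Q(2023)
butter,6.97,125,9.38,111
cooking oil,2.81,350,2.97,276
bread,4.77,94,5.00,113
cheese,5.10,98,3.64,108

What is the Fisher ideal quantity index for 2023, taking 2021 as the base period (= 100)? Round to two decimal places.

Laspeyres component (base-period weights):
ΣP(2021)Q(2023) = 6.97×111 + 2.81×276 + 4.77×113 + 5.10×108 = 773.67 + 775.56 + 539.01 + 550.8 = 2639.04
ΣP(2021)Q(2021) = 6.97×125 + 2.81×350 + 4.77×94 + 5.10×98 = 871.25 + 983.5 + 448.38 + 499.8 = 2802.93
L = 2639.04 / 2802.93 × 100 = 94.1529
Paasche component (current-period weights):
ΣP(2023)Q(2023) = 9.38×111 + 2.97×276 + 5.00×113 + 3.64×108 = 1041.18 + 819.72 + 565 + 393.12 = 2819.02
ΣP(2023)Q(2021) = 9.38×125 + 2.97×350 + 5.00×94 + 3.64×98 = 1172.5 + 1039.5 + 470 + 356.72 = 3038.72
P = 2819.02 / 3038.72 × 100 = 92.7700
Fisher = √(L × P) = √(94.1529 × 92.7700) = 93.4589

93.46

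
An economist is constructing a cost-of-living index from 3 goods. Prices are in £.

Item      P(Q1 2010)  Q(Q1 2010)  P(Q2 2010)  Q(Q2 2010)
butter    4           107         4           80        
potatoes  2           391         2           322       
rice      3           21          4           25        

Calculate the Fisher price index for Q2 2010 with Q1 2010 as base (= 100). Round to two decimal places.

Laspeyres component (base-period weights):
ΣP(Q2 2010)Q(Q1 2010) = 4×107 + 2×391 + 4×21 = 428 + 782 + 84 = 1294
ΣP(Q1 2010)Q(Q1 2010) = 4×107 + 2×391 + 3×21 = 428 + 782 + 63 = 1273
L = 1294 / 1273 × 100 = 101.6496
Paasche component (current-period weights):
ΣP(Q2 2010)Q(Q2 2010) = 4×80 + 2×322 + 4×25 = 320 + 644 + 100 = 1064
ΣP(Q1 2010)Q(Q2 2010) = 4×80 + 2×322 + 3×25 = 320 + 644 + 75 = 1039
P = 1064 / 1039 × 100 = 102.4062
Fisher = √(L × P) = √(101.6496 × 102.4062) = 102.0272

102.03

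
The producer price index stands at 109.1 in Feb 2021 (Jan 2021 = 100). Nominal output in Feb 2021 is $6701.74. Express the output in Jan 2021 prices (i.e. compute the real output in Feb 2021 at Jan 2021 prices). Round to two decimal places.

6142.75

Real = Nominal ÷ (Index/100) = 6701.74 ÷ (109.1/100)
     = 6701.74 ÷ 1.091 = 6142.7498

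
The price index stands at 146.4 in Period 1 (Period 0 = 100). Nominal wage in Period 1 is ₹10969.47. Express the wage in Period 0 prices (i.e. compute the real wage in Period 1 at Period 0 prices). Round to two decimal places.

Real = Nominal ÷ (Index/100) = 10969.47 ÷ (146.4/100)
     = 10969.47 ÷ 1.464 = 7492.8074

7492.81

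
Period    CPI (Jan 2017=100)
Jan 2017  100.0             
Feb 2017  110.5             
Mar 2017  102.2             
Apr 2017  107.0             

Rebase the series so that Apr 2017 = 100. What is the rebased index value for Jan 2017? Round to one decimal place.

Rebased(Jan 2017) = 100.0 / 107.0 × 100 = 93.4579

93.5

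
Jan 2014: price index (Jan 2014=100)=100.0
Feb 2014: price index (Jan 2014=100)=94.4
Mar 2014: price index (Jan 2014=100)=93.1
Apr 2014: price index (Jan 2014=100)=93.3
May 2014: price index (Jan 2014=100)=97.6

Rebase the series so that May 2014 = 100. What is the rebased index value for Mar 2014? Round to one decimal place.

95.4

Rebased(Mar 2014) = 93.1 / 97.6 × 100 = 95.3893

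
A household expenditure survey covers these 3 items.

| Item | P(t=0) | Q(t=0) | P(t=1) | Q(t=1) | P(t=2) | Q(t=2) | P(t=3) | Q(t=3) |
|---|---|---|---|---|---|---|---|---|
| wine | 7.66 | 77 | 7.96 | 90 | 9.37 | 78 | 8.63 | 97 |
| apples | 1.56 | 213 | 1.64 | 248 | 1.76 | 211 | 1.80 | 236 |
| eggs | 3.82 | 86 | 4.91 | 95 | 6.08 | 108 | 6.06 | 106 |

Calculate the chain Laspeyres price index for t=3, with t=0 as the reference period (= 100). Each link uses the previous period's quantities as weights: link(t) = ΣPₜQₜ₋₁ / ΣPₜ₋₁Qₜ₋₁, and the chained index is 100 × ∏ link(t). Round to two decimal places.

125.57

Link t=0→t=1:
ΣP(t=1)Q(t=0) = 7.96×77 + 1.64×213 + 4.91×86 = 612.92 + 349.32 + 422.26 = 1384.5
ΣP(t=0)Q(t=0) = 7.66×77 + 1.56×213 + 3.82×86 = 589.82 + 332.28 + 328.52 = 1250.62
link = 1384.5/1250.62 = 1.107051
Link t=1→t=2:
ΣP(t=2)Q(t=1) = 9.37×90 + 1.76×248 + 6.08×95 = 843.3 + 436.48 + 577.6 = 1857.38
ΣP(t=1)Q(t=1) = 7.96×90 + 1.64×248 + 4.91×95 = 716.4 + 406.72 + 466.45 = 1589.57
link = 1857.38/1589.57 = 1.168480
Link t=2→t=3:
ΣP(t=3)Q(t=2) = 8.63×78 + 1.80×211 + 6.06×108 = 673.14 + 379.8 + 654.48 = 1707.42
ΣP(t=2)Q(t=2) = 9.37×78 + 1.76×211 + 6.08×108 = 730.86 + 371.36 + 656.64 = 1758.86
link = 1707.42/1758.86 = 0.970754
Chained index = 100 × 1.107051 × 1.168480 × 0.970754 = 125.5734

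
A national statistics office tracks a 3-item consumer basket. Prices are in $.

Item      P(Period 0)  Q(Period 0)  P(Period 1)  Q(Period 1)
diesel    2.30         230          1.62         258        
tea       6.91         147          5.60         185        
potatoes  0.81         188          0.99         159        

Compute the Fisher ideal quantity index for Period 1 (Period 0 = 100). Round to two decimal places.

Laspeyres component (base-period weights):
ΣP(Period 0)Q(Period 1) = 2.30×258 + 6.91×185 + 0.81×159 = 593.4 + 1278.35 + 128.79 = 2000.54
ΣP(Period 0)Q(Period 0) = 2.30×230 + 6.91×147 + 0.81×188 = 529 + 1015.77 + 152.28 = 1697.05
L = 2000.54 / 1697.05 × 100 = 117.8834
Paasche component (current-period weights):
ΣP(Period 1)Q(Period 1) = 1.62×258 + 5.60×185 + 0.99×159 = 417.96 + 1036 + 157.41 = 1611.37
ΣP(Period 1)Q(Period 0) = 1.62×230 + 5.60×147 + 0.99×188 = 372.6 + 823.2 + 186.12 = 1381.92
P = 1611.37 / 1381.92 × 100 = 116.6037
Fisher = √(L × P) = √(117.8834 × 116.6037) = 117.2418

117.24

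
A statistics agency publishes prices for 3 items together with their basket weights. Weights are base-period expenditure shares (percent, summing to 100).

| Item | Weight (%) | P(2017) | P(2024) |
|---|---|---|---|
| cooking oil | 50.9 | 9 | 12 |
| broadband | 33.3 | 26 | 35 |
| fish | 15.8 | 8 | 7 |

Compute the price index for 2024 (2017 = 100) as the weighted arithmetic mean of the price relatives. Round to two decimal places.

126.52

cooking oil: 50.9 × (12/9) = 50.9 × 1.333333 = 67.8667
broadband: 33.3 × (35/26) = 33.3 × 1.346154 = 44.8269
fish: 15.8 × (7/8) = 15.8 × 0.875000 = 13.8250
Index = Σ wᵢ·(p₁ᵢ/p₀ᵢ) = 67.8667 + 44.8269 + 13.8250 = 126.5186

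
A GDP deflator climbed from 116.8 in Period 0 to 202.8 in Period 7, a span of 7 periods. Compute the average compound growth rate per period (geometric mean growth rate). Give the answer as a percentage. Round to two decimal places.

8.20%

Growth factor = (202.8/116.8)^(1/7) = (1.736301)^(1/7) = 1.082012
Growth rate = 1.082012 − 1 = 0.082012 = 8.2012%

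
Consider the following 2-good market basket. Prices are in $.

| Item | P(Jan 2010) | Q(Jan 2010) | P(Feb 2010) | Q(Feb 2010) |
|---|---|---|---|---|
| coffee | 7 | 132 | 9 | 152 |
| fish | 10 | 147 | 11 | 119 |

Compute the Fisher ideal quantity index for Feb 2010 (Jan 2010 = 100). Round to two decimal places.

94.79

Laspeyres component (base-period weights):
ΣP(Jan 2010)Q(Feb 2010) = 7×152 + 10×119 = 1064 + 1190 = 2254
ΣP(Jan 2010)Q(Jan 2010) = 7×132 + 10×147 = 924 + 1470 = 2394
L = 2254 / 2394 × 100 = 94.1520
Paasche component (current-period weights):
ΣP(Feb 2010)Q(Feb 2010) = 9×152 + 11×119 = 1368 + 1309 = 2677
ΣP(Feb 2010)Q(Jan 2010) = 9×132 + 11×147 = 1188 + 1617 = 2805
P = 2677 / 2805 × 100 = 95.4367
Fisher = √(L × P) = √(94.1520 × 95.4367) = 94.7922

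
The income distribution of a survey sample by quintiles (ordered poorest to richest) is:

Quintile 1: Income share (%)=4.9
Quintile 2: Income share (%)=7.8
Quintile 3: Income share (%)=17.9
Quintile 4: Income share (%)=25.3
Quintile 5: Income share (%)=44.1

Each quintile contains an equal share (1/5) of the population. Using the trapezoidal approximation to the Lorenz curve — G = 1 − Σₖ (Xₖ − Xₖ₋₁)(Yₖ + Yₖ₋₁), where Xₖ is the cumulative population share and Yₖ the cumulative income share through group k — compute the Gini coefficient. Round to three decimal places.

0.384

Cumulative income shares Yₖ: 0.0490, 0.1270, 0.3060, 0.5590, 1.0000
Σ (Xₖ−Xₖ₋₁)(Yₖ+Yₖ₋₁) = (1/5)(0.0490+0.0000) + (1/5)(0.1270+0.0490) + (1/5)(0.3060+0.1270) + (1/5)(0.5590+0.3060) + (1/5)(1.0000+0.5590)
  = 0.0098 + 0.0352 + 0.0866 + 0.1730 + 0.3118 = 0.6164
G = 1 − 0.6164 = 0.3836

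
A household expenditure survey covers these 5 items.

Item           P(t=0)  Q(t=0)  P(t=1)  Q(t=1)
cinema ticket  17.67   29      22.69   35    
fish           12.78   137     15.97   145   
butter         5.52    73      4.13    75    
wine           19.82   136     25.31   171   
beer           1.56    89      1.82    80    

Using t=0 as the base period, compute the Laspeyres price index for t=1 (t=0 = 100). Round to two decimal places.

122.74

Laspeyres price index uses base-period quantities as weights.
ΣP(t=1)·Q(t=0) = 22.69×29 + 15.97×137 + 4.13×73 + 25.31×136 + 1.82×89 = 658.01 + 2187.89 + 301.49 + 3442.16 + 161.98 = 6751.53
ΣP(t=0)·Q(t=0) = 17.67×29 + 12.78×137 + 5.52×73 + 19.82×136 + 1.56×89 = 512.43 + 1750.86 + 402.96 + 2695.52 + 138.84 = 5500.61
Index = 6751.53 / 5500.61 × 100 = 122.7415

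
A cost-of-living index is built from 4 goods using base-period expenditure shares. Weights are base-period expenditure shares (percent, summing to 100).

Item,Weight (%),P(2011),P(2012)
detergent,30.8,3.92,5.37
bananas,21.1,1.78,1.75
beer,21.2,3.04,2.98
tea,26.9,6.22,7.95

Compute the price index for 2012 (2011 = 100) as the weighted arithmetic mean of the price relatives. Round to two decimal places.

118.10

detergent: 30.8 × (5.37/3.92) = 30.8 × 1.369898 = 42.1929
bananas: 21.1 × (1.75/1.78) = 21.1 × 0.983146 = 20.7444
beer: 21.2 × (2.98/3.04) = 21.2 × 0.980263 = 20.7816
tea: 26.9 × (7.95/6.22) = 26.9 × 1.278135 = 34.3818
Index = Σ wᵢ·(p₁ᵢ/p₀ᵢ) = 42.1929 + 20.7444 + 20.7816 + 34.3818 = 118.1007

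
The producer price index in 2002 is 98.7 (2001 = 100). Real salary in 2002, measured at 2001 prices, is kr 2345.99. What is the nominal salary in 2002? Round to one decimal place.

Nominal = Real × (Index/100) = 2345.99 × (98.7/100)
        = 2345.99 × 0.987 = 2315.4921

2315.5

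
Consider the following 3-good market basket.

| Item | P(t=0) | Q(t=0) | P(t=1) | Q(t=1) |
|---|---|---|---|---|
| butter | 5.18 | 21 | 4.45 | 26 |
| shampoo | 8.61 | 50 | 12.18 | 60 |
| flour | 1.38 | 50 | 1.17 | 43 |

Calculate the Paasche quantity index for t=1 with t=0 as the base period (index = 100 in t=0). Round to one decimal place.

117.9

Paasche quantity index uses current-period prices as weights.
ΣP(t=1)·Q(t=1) = 4.45×26 + 12.18×60 + 1.17×43 = 115.7 + 730.8 + 50.31 = 896.81
ΣP(t=1)·Q(t=0) = 4.45×21 + 12.18×50 + 1.17×50 = 93.45 + 609 + 58.5 = 760.95
Index = 896.81 / 760.95 × 100 = 117.8540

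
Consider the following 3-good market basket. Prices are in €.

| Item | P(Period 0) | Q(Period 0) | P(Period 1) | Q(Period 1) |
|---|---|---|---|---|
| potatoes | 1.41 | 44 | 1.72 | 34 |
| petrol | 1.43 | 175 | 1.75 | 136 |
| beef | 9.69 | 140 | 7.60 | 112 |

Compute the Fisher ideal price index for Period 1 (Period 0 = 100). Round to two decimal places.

86.54

Laspeyres component (base-period weights):
ΣP(Period 1)Q(Period 0) = 1.72×44 + 1.75×175 + 7.60×140 = 75.68 + 306.25 + 1064 = 1445.93
ΣP(Period 0)Q(Period 0) = 1.41×44 + 1.43×175 + 9.69×140 = 62.04 + 250.25 + 1356.6 = 1668.89
L = 1445.93 / 1668.89 × 100 = 86.6402
Paasche component (current-period weights):
ΣP(Period 1)Q(Period 1) = 1.72×34 + 1.75×136 + 7.60×112 = 58.48 + 238 + 851.2 = 1147.68
ΣP(Period 0)Q(Period 1) = 1.41×34 + 1.43×136 + 9.69×112 = 47.94 + 194.48 + 1085.28 = 1327.7
P = 1147.68 / 1327.7 × 100 = 86.4412
Fisher = √(L × P) = √(86.6402 × 86.4412) = 86.5407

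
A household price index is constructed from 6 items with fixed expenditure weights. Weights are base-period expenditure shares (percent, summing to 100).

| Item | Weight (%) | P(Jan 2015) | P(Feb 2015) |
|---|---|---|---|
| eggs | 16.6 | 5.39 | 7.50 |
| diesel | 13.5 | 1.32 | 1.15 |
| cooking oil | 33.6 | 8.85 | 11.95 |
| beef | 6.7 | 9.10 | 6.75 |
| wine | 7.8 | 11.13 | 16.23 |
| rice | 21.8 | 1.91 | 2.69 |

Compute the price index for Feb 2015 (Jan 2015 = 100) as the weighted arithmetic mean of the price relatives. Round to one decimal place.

127.3

eggs: 16.6 × (7.50/5.39) = 16.6 × 1.391466 = 23.0983
diesel: 13.5 × (1.15/1.32) = 13.5 × 0.871212 = 11.7614
cooking oil: 33.6 × (11.95/8.85) = 33.6 × 1.350282 = 45.3695
beef: 6.7 × (6.75/9.10) = 6.7 × 0.741758 = 4.9698
wine: 7.8 × (16.23/11.13) = 7.8 × 1.458221 = 11.3741
rice: 21.8 × (2.69/1.91) = 21.8 × 1.408377 = 30.7026
Index = Σ wᵢ·(p₁ᵢ/p₀ᵢ) = 23.0983 + 11.7614 + 45.3695 + 4.9698 + 11.3741 + 30.7026 = 127.2757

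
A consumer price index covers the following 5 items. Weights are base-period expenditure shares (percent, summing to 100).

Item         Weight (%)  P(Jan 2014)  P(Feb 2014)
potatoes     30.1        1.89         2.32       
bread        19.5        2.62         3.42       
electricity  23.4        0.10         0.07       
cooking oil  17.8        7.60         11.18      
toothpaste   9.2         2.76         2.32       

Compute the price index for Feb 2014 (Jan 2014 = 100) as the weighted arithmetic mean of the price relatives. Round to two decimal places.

potatoes: 30.1 × (2.32/1.89) = 30.1 × 1.227513 = 36.9481
bread: 19.5 × (3.42/2.62) = 19.5 × 1.305344 = 25.4542
electricity: 23.4 × (0.07/0.10) = 23.4 × 0.700000 = 16.3800
cooking oil: 17.8 × (11.18/7.60) = 17.8 × 1.471053 = 26.1847
toothpaste: 9.2 × (2.32/2.76) = 9.2 × 0.840580 = 7.7333
Index = Σ wᵢ·(p₁ᵢ/p₀ᵢ) = 36.9481 + 25.4542 + 16.3800 + 26.1847 + 7.7333 = 112.7004

112.70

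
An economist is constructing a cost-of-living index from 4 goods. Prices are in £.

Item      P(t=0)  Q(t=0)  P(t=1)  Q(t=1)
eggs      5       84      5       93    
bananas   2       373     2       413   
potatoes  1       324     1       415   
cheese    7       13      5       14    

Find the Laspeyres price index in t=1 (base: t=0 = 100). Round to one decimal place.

Laspeyres price index uses base-period quantities as weights.
ΣP(t=1)·Q(t=0) = 5×84 + 2×373 + 1×324 + 5×13 = 420 + 746 + 324 + 65 = 1555
ΣP(t=0)·Q(t=0) = 5×84 + 2×373 + 1×324 + 7×13 = 420 + 746 + 324 + 91 = 1581
Index = 1555 / 1581 × 100 = 98.3555

98.4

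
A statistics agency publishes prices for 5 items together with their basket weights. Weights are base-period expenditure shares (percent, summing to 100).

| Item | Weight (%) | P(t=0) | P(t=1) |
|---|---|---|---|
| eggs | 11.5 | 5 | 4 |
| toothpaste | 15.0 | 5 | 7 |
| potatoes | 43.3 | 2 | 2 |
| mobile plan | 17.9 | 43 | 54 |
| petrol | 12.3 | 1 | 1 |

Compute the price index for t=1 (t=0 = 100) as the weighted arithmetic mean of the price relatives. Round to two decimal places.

108.28

eggs: 11.5 × (4/5) = 11.5 × 0.800000 = 9.2000
toothpaste: 15.0 × (7/5) = 15.0 × 1.400000 = 21.0000
potatoes: 43.3 × (2/2) = 43.3 × 1.000000 = 43.3000
mobile plan: 17.9 × (54/43) = 17.9 × 1.255814 = 22.4791
petrol: 12.3 × (1/1) = 12.3 × 1.000000 = 12.3000
Index = Σ wᵢ·(p₁ᵢ/p₀ᵢ) = 9.2000 + 21.0000 + 43.3000 + 22.4791 + 12.3000 = 108.2791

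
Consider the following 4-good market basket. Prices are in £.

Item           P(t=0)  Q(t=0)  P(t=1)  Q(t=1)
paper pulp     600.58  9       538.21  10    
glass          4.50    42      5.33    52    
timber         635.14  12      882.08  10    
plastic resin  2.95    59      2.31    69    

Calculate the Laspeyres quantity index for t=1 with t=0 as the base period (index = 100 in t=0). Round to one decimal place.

95.6

Laspeyres quantity index uses base-period prices as weights.
ΣP(t=0)·Q(t=1) = 600.58×10 + 4.50×52 + 635.14×10 + 2.95×69 = 6005.8 + 234 + 6351.4 + 203.55 = 12794.75
ΣP(t=0)·Q(t=0) = 600.58×9 + 4.50×42 + 635.14×12 + 2.95×59 = 5405.22 + 189 + 7621.68 + 174.05 = 13389.95
Index = 12794.75 / 13389.95 × 100 = 95.5549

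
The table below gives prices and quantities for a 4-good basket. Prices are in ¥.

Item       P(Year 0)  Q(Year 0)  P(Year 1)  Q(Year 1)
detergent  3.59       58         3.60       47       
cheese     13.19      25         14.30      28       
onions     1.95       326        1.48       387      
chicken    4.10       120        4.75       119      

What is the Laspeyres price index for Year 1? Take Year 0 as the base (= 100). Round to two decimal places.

Laspeyres price index uses base-period quantities as weights.
ΣP(Year 1)·Q(Year 0) = 3.60×58 + 14.30×25 + 1.48×326 + 4.75×120 = 208.8 + 357.5 + 482.48 + 570 = 1618.78
ΣP(Year 0)·Q(Year 0) = 3.59×58 + 13.19×25 + 1.95×326 + 4.10×120 = 208.22 + 329.75 + 635.7 + 492 = 1665.67
Index = 1618.78 / 1665.67 × 100 = 97.1849

97.18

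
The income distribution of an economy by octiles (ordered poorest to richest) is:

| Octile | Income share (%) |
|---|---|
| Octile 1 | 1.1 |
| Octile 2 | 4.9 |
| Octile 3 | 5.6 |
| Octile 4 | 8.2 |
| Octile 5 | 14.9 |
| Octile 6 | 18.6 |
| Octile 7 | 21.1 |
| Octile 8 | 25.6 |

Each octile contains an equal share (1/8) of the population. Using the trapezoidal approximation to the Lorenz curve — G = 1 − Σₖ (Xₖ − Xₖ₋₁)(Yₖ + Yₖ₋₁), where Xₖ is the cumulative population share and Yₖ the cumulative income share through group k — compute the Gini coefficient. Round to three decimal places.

0.373

Cumulative income shares Yₖ: 0.0110, 0.0600, 0.1160, 0.1980, 0.3470, 0.5330, 0.7440, 1.0000
Σ (Xₖ−Xₖ₋₁)(Yₖ+Yₖ₋₁) = (1/8)(0.0110+0.0000) + (1/8)(0.0600+0.0110) + (1/8)(0.1160+0.0600) + (1/8)(0.1980+0.1160) + (1/8)(0.3470+0.1980) + (1/8)(0.5330+0.3470) + (1/8)(0.7440+0.5330) + (1/8)(1.0000+0.7440)
  = 0.0014 + 0.0089 + 0.0220 + 0.0392 + 0.0681 + 0.1100 + 0.1596 + 0.2180 = 0.6272
G = 1 − 0.6272 = 0.3728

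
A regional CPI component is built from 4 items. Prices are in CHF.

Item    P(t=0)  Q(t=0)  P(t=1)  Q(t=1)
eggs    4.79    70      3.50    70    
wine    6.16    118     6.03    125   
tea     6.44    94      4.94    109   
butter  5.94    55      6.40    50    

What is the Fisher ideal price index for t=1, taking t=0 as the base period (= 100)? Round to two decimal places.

88.58

Laspeyres component (base-period weights):
ΣP(t=1)Q(t=0) = 3.50×70 + 6.03×118 + 4.94×94 + 6.40×55 = 245 + 711.54 + 464.36 + 352 = 1772.9
ΣP(t=0)Q(t=0) = 4.79×70 + 6.16×118 + 6.44×94 + 5.94×55 = 335.3 + 726.88 + 605.36 + 326.7 = 1994.24
L = 1772.9 / 1994.24 × 100 = 88.9010
Paasche component (current-period weights):
ΣP(t=1)Q(t=1) = 3.50×70 + 6.03×125 + 4.94×109 + 6.40×50 = 245 + 753.75 + 538.46 + 320 = 1857.21
ΣP(t=0)Q(t=1) = 4.79×70 + 6.16×125 + 6.44×109 + 5.94×50 = 335.3 + 770 + 701.96 + 297 = 2104.26
P = 1857.21 / 2104.26 × 100 = 88.2595
Fisher = √(L × P) = √(88.9010 × 88.2595) = 88.5797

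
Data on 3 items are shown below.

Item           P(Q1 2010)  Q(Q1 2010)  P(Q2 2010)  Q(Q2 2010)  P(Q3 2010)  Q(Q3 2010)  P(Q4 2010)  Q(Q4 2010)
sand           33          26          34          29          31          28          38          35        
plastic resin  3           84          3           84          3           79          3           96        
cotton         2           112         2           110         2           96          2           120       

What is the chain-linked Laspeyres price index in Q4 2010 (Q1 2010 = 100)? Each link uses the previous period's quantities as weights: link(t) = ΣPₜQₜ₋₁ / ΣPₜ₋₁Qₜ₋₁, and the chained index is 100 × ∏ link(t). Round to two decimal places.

Link Q1 2010→Q2 2010:
ΣP(Q2 2010)Q(Q1 2010) = 34×26 + 3×84 + 2×112 = 884 + 252 + 224 = 1360
ΣP(Q1 2010)Q(Q1 2010) = 33×26 + 3×84 + 2×112 = 858 + 252 + 224 = 1334
link = 1360/1334 = 1.019490
Link Q2 2010→Q3 2010:
ΣP(Q3 2010)Q(Q2 2010) = 31×29 + 3×84 + 2×110 = 899 + 252 + 220 = 1371
ΣP(Q2 2010)Q(Q2 2010) = 34×29 + 3×84 + 2×110 = 986 + 252 + 220 = 1458
link = 1371/1458 = 0.940329
Link Q3 2010→Q4 2010:
ΣP(Q4 2010)Q(Q3 2010) = 38×28 + 3×79 + 2×96 = 1064 + 237 + 192 = 1493
ΣP(Q3 2010)Q(Q3 2010) = 31×28 + 3×79 + 2×96 = 868 + 237 + 192 = 1297
link = 1493/1297 = 1.151118
Chained index = 100 × 1.019490 × 0.940329 × 1.151118 = 110.3527

110.35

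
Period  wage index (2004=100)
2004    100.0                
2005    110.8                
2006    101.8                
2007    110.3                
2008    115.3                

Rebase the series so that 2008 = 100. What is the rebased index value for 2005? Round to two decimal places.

96.10

Rebased(2005) = 110.8 / 115.3 × 100 = 96.0971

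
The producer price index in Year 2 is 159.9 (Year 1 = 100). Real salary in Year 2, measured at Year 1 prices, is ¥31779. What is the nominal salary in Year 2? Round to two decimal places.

Nominal = Real × (Index/100) = 31779 × (159.9/100)
        = 31779 × 1.599 = 50814.6210

50814.62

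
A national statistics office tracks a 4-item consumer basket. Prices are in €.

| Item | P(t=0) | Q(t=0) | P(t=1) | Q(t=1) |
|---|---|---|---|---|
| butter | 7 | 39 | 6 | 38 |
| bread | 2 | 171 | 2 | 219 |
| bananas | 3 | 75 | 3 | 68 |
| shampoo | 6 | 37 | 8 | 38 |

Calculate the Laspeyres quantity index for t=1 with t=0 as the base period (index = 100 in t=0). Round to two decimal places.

106.97

Laspeyres quantity index uses base-period prices as weights.
ΣP(t=0)·Q(t=1) = 7×38 + 2×219 + 3×68 + 6×38 = 266 + 438 + 204 + 228 = 1136
ΣP(t=0)·Q(t=0) = 7×39 + 2×171 + 3×75 + 6×37 = 273 + 342 + 225 + 222 = 1062
Index = 1136 / 1062 × 100 = 106.9680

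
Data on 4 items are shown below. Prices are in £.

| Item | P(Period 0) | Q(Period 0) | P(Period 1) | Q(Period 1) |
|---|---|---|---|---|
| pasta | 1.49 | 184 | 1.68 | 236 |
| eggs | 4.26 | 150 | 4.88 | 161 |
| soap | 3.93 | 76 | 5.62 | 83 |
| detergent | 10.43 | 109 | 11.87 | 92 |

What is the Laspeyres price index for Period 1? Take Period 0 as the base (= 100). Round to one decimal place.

117.6

Laspeyres price index uses base-period quantities as weights.
ΣP(Period 1)·Q(Period 0) = 1.68×184 + 4.88×150 + 5.62×76 + 11.87×109 = 309.12 + 732 + 427.12 + 1293.83 = 2762.07
ΣP(Period 0)·Q(Period 0) = 1.49×184 + 4.26×150 + 3.93×76 + 10.43×109 = 274.16 + 639 + 298.68 + 1136.87 = 2348.71
Index = 2762.07 / 2348.71 × 100 = 117.5994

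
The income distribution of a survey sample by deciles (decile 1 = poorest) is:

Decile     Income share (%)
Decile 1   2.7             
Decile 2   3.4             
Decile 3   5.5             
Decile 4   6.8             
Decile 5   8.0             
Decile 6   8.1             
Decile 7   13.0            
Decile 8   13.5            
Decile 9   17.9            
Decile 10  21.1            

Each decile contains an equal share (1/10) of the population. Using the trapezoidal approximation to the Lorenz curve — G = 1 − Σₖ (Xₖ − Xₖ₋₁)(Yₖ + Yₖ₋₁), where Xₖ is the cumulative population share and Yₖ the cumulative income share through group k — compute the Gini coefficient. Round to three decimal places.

0.326

Cumulative income shares Yₖ: 0.0270, 0.0610, 0.1160, 0.1840, 0.2640, 0.3450, 0.4750, 0.6100, 0.7890, 1.0000
Σ (Xₖ−Xₖ₋₁)(Yₖ+Yₖ₋₁) = (1/10)(0.0270+0.0000) + (1/10)(0.0610+0.0270) + (1/10)(0.1160+0.0610) + (1/10)(0.1840+0.1160) + (1/10)(0.2640+0.1840) + (1/10)(0.3450+0.2640) + (1/10)(0.4750+0.3450) + (1/10)(0.6100+0.4750) + (1/10)(0.7890+0.6100) + (1/10)(1.0000+0.7890)
  = 0.0027 + 0.0088 + 0.0177 + 0.0300 + 0.0448 + 0.0609 + 0.0820 + 0.1085 + 0.1399 + 0.1789 = 0.6742
G = 1 − 0.6742 = 0.3258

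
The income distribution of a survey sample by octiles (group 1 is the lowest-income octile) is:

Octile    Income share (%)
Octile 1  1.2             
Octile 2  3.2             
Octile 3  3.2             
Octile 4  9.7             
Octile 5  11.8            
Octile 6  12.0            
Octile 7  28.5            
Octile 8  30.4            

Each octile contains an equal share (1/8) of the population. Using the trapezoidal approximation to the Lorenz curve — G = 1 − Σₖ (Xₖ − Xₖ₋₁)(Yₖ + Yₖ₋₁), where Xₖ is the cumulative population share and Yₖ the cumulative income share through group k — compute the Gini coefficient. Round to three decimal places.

Cumulative income shares Yₖ: 0.0120, 0.0440, 0.0760, 0.1730, 0.2910, 0.4110, 0.6960, 1.0000
Σ (Xₖ−Xₖ₋₁)(Yₖ+Yₖ₋₁) = (1/8)(0.0120+0.0000) + (1/8)(0.0440+0.0120) + (1/8)(0.0760+0.0440) + (1/8)(0.1730+0.0760) + (1/8)(0.2910+0.1730) + (1/8)(0.4110+0.2910) + (1/8)(0.6960+0.4110) + (1/8)(1.0000+0.6960)
  = 0.0015 + 0.0070 + 0.0150 + 0.0311 + 0.0580 + 0.0877 + 0.1384 + 0.2120 = 0.5507
G = 1 − 0.5507 = 0.4493

0.449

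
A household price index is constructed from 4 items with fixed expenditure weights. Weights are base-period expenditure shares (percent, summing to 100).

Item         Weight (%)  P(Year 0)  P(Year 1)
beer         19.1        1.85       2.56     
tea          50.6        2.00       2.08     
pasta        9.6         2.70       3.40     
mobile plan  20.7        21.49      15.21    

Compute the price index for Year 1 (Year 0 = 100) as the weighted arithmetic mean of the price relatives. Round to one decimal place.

beer: 19.1 × (2.56/1.85) = 19.1 × 1.383784 = 26.4303
tea: 50.6 × (2.08/2.00) = 50.6 × 1.040000 = 52.6240
pasta: 9.6 × (3.40/2.70) = 9.6 × 1.259259 = 12.0889
mobile plan: 20.7 × (15.21/21.49) = 20.7 × 0.707771 = 14.6509
Index = Σ wᵢ·(p₁ᵢ/p₀ᵢ) = 26.4303 + 52.6240 + 12.0889 + 14.6509 = 105.7940

105.8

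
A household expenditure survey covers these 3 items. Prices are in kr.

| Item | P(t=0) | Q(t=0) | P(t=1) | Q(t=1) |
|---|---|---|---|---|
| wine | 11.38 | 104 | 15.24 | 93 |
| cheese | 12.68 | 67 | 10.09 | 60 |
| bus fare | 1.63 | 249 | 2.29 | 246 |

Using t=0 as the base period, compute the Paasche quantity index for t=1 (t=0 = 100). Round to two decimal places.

Paasche quantity index uses current-period prices as weights.
ΣP(t=1)·Q(t=1) = 15.24×93 + 10.09×60 + 2.29×246 = 1417.32 + 605.4 + 563.34 = 2586.06
ΣP(t=1)·Q(t=0) = 15.24×104 + 10.09×67 + 2.29×249 = 1584.96 + 676.03 + 570.21 = 2831.2
Index = 2586.06 / 2831.2 × 100 = 91.3415

91.34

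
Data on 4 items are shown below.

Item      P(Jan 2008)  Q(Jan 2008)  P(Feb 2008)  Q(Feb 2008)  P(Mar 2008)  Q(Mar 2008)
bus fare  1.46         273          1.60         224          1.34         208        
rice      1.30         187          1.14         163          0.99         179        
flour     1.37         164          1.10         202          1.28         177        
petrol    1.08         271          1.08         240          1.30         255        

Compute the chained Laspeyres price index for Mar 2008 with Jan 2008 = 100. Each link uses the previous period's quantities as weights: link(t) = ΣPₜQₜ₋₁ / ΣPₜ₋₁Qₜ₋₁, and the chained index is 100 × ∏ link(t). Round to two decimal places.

97.51

Link Jan 2008→Feb 2008:
ΣP(Feb 2008)Q(Jan 2008) = 1.60×273 + 1.14×187 + 1.10×164 + 1.08×271 = 436.8 + 213.18 + 180.4 + 292.68 = 1123.06
ΣP(Jan 2008)Q(Jan 2008) = 1.46×273 + 1.30×187 + 1.37×164 + 1.08×271 = 398.58 + 243.1 + 224.68 + 292.68 = 1159.04
link = 1123.06/1159.04 = 0.968957
Link Feb 2008→Mar 2008:
ΣP(Mar 2008)Q(Feb 2008) = 1.34×224 + 0.99×163 + 1.28×202 + 1.30×240 = 300.16 + 161.37 + 258.56 + 312 = 1032.09
ΣP(Feb 2008)Q(Feb 2008) = 1.60×224 + 1.14×163 + 1.10×202 + 1.08×240 = 358.4 + 185.82 + 222.2 + 259.2 = 1025.62
link = 1032.09/1025.62 = 1.006308
Chained index = 100 × 0.968957 × 1.006308 = 97.5070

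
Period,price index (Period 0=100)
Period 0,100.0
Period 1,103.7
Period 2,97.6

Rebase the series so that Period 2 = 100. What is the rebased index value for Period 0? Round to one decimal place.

102.5

Rebased(Period 0) = 100.0 / 97.6 × 100 = 102.4590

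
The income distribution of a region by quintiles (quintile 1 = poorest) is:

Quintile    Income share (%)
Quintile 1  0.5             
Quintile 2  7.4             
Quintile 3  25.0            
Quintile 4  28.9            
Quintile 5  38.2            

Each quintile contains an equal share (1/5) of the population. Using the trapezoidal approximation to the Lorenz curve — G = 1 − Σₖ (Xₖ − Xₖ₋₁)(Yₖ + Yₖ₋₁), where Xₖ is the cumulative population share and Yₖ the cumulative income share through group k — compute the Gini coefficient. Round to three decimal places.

Cumulative income shares Yₖ: 0.0050, 0.0790, 0.3290, 0.6180, 1.0000
Σ (Xₖ−Xₖ₋₁)(Yₖ+Yₖ₋₁) = (1/5)(0.0050+0.0000) + (1/5)(0.0790+0.0050) + (1/5)(0.3290+0.0790) + (1/5)(0.6180+0.3290) + (1/5)(1.0000+0.6180)
  = 0.0010 + 0.0168 + 0.0816 + 0.1894 + 0.3236 = 0.6124
G = 1 − 0.6124 = 0.3876

0.388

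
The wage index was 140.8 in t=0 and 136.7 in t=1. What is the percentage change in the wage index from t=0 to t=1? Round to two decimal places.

-2.91%

Change = (136.7 − 140.8) / 140.8 × 100
       = -4.1 / 140.8 × 100 = -2.9119%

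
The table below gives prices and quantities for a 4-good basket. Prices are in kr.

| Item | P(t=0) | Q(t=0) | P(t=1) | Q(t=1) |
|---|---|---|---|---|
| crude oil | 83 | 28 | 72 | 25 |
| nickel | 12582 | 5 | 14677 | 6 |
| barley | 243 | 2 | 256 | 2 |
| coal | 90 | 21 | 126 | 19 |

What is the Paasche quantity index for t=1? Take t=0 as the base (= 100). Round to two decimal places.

Paasche quantity index uses current-period prices as weights.
ΣP(t=1)·Q(t=1) = 72×25 + 14677×6 + 256×2 + 126×19 = 1800 + 88062 + 512 + 2394 = 92768
ΣP(t=1)·Q(t=0) = 72×28 + 14677×5 + 256×2 + 126×21 = 2016 + 73385 + 512 + 2646 = 78559
Index = 92768 / 78559 × 100 = 118.0870

118.09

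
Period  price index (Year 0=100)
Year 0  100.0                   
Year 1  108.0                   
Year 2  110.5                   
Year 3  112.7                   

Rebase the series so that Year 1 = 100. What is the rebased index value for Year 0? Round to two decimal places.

92.59

Rebased(Year 0) = 100.0 / 108.0 × 100 = 92.5926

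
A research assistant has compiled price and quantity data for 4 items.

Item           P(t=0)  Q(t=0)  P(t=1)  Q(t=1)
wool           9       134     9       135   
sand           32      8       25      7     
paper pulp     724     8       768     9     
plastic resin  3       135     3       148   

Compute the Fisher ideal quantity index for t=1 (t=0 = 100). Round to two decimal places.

109.80

Laspeyres component (base-period weights):
ΣP(t=0)Q(t=1) = 9×135 + 32×7 + 724×9 + 3×148 = 1215 + 224 + 6516 + 444 = 8399
ΣP(t=0)Q(t=0) = 9×134 + 32×8 + 724×8 + 3×135 = 1206 + 256 + 5792 + 405 = 7659
L = 8399 / 7659 × 100 = 109.6618
Paasche component (current-period weights):
ΣP(t=1)Q(t=1) = 9×135 + 25×7 + 768×9 + 3×148 = 1215 + 175 + 6912 + 444 = 8746
ΣP(t=1)Q(t=0) = 9×134 + 25×8 + 768×8 + 3×135 = 1206 + 200 + 6144 + 405 = 7955
P = 8746 / 7955 × 100 = 109.9434
Fisher = √(L × P) = √(109.6618 × 109.9434) = 109.8025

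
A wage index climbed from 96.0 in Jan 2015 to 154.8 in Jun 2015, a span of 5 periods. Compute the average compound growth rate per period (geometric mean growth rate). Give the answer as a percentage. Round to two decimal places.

10.03%

Growth factor = (154.8/96.0)^(1/5) = (1.612500)^(1/5) = 1.100272
Growth rate = 1.100272 − 1 = 0.100272 = 10.0272%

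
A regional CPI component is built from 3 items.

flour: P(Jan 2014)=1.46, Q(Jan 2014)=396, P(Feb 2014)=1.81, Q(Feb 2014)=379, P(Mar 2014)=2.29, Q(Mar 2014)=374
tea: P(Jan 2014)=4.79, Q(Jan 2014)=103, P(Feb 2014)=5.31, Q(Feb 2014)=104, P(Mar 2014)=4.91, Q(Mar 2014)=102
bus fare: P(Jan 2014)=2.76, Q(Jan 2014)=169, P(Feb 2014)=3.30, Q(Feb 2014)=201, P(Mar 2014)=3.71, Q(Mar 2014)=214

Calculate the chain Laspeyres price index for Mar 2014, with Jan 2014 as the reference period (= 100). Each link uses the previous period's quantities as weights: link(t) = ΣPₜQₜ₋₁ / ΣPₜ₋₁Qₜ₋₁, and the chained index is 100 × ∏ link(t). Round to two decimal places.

Link Jan 2014→Feb 2014:
ΣP(Feb 2014)Q(Jan 2014) = 1.81×396 + 5.31×103 + 3.30×169 = 716.76 + 546.93 + 557.7 = 1821.39
ΣP(Jan 2014)Q(Jan 2014) = 1.46×396 + 4.79×103 + 2.76×169 = 578.16 + 493.37 + 466.44 = 1537.97
link = 1821.39/1537.97 = 1.184282
Link Feb 2014→Mar 2014:
ΣP(Mar 2014)Q(Feb 2014) = 2.29×379 + 4.91×104 + 3.71×201 = 867.91 + 510.64 + 745.71 = 2124.26
ΣP(Feb 2014)Q(Feb 2014) = 1.81×379 + 5.31×104 + 3.30×201 = 685.99 + 552.24 + 663.3 = 1901.53
link = 2124.26/1901.53 = 1.117132
Chained index = 100 × 1.184282 × 1.117132 = 132.2999

132.30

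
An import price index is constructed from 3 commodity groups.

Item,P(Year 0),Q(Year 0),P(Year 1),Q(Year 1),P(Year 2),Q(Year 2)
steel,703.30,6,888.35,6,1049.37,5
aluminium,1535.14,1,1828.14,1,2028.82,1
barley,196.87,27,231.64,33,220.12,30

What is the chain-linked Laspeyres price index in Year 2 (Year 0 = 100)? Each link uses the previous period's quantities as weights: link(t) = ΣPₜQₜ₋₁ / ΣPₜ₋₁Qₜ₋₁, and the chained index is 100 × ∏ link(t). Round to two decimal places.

Link Year 0→Year 1:
ΣP(Year 1)Q(Year 0) = 888.35×6 + 1828.14×1 + 231.64×27 = 5330.1 + 1828.14 + 6254.28 = 13412.52
ΣP(Year 0)Q(Year 0) = 703.30×6 + 1535.14×1 + 196.87×27 = 4219.8 + 1535.14 + 5315.49 = 11070.43
link = 13412.52/11070.43 = 1.211563
Link Year 1→Year 2:
ΣP(Year 2)Q(Year 1) = 1049.37×6 + 2028.82×1 + 220.12×33 = 6296.22 + 2028.82 + 7263.96 = 15589
ΣP(Year 1)Q(Year 1) = 888.35×6 + 1828.14×1 + 231.64×33 = 5330.1 + 1828.14 + 7644.12 = 14802.36
link = 15589/14802.36 = 1.053143
Chained index = 100 × 1.211563 × 1.053143 = 127.5949

127.59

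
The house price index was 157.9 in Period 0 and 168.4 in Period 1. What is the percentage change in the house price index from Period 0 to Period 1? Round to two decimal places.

6.65%

Change = (168.4 − 157.9) / 157.9 × 100
       = 10.5 / 157.9 × 100 = 6.6498%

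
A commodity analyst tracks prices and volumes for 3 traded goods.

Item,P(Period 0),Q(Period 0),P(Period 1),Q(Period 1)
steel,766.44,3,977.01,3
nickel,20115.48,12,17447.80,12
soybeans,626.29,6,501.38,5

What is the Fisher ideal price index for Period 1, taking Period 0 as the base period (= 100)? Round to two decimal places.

Laspeyres component (base-period weights):
ΣP(Period 1)Q(Period 0) = 977.01×3 + 17447.80×12 + 501.38×6 = 2931.03 + 209373.6 + 3008.28 = 215312.91
ΣP(Period 0)Q(Period 0) = 766.44×3 + 20115.48×12 + 626.29×6 = 2299.32 + 241385.76 + 3757.74 = 247442.82
L = 215312.91 / 247442.82 × 100 = 87.0152
Paasche component (current-period weights):
ΣP(Period 1)Q(Period 1) = 977.01×3 + 17447.80×12 + 501.38×5 = 2931.03 + 209373.6 + 2506.9 = 214811.53
ΣP(Period 0)Q(Period 1) = 766.44×3 + 20115.48×12 + 626.29×5 = 2299.32 + 241385.76 + 3131.45 = 246816.53
P = 214811.53 / 246816.53 × 100 = 87.0329
Fisher = √(L × P) = √(87.0152 × 87.0329) = 87.0240

87.02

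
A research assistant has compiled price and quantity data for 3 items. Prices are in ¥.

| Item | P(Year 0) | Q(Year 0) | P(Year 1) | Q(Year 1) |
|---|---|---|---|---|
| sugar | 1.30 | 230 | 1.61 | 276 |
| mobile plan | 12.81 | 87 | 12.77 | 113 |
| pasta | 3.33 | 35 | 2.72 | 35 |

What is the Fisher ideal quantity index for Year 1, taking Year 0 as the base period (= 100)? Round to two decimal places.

125.72

Laspeyres component (base-period weights):
ΣP(Year 0)Q(Year 1) = 1.30×276 + 12.81×113 + 3.33×35 = 358.8 + 1447.53 + 116.55 = 1922.88
ΣP(Year 0)Q(Year 0) = 1.30×230 + 12.81×87 + 3.33×35 = 299 + 1114.47 + 116.55 = 1530.02
L = 1922.88 / 1530.02 × 100 = 125.6768
Paasche component (current-period weights):
ΣP(Year 1)Q(Year 1) = 1.61×276 + 12.77×113 + 2.72×35 = 444.36 + 1443.01 + 95.2 = 1982.57
ΣP(Year 1)Q(Year 0) = 1.61×230 + 12.77×87 + 2.72×35 = 370.3 + 1110.99 + 95.2 = 1576.49
P = 1982.57 / 1576.49 × 100 = 125.7585
Fisher = √(L × P) = √(125.6768 × 125.7585) = 125.7176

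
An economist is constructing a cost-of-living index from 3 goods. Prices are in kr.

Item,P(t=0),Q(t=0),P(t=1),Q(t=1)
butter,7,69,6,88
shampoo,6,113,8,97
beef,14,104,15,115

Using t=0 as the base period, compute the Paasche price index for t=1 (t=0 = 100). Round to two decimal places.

107.87

Paasche price index uses current-period quantities as weights.
ΣP(t=1)·Q(t=1) = 6×88 + 8×97 + 15×115 = 528 + 776 + 1725 = 3029
ΣP(t=0)·Q(t=1) = 7×88 + 6×97 + 14×115 = 616 + 582 + 1610 = 2808
Index = 3029 / 2808 × 100 = 107.8704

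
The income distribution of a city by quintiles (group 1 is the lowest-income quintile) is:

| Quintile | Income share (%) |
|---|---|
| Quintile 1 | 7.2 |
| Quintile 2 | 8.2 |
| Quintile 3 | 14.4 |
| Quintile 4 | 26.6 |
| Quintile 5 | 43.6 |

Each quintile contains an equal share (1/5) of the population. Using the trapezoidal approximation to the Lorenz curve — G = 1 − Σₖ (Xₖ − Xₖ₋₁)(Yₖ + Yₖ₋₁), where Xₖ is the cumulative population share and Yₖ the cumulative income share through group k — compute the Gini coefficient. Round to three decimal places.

Cumulative income shares Yₖ: 0.0720, 0.1540, 0.2980, 0.5640, 1.0000
Σ (Xₖ−Xₖ₋₁)(Yₖ+Yₖ₋₁) = (1/5)(0.0720+0.0000) + (1/5)(0.1540+0.0720) + (1/5)(0.2980+0.1540) + (1/5)(0.5640+0.2980) + (1/5)(1.0000+0.5640)
  = 0.0144 + 0.0452 + 0.0904 + 0.1724 + 0.3128 = 0.6352
G = 1 − 0.6352 = 0.3648

0.365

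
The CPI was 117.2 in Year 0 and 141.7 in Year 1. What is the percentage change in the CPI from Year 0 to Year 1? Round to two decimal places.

20.90%

Change = (141.7 − 117.2) / 117.2 × 100
       = 24.5 / 117.2 × 100 = 20.9044%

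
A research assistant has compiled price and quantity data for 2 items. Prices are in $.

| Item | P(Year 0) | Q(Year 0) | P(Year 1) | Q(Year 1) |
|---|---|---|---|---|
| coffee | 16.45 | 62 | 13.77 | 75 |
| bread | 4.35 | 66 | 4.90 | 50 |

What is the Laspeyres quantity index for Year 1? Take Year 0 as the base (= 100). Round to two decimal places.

Laspeyres quantity index uses base-period prices as weights.
ΣP(Year 0)·Q(Year 1) = 16.45×75 + 4.35×50 = 1233.75 + 217.5 = 1451.25
ΣP(Year 0)·Q(Year 0) = 16.45×62 + 4.35×66 = 1019.9 + 287.1 = 1307
Index = 1451.25 / 1307 × 100 = 111.0367

111.04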